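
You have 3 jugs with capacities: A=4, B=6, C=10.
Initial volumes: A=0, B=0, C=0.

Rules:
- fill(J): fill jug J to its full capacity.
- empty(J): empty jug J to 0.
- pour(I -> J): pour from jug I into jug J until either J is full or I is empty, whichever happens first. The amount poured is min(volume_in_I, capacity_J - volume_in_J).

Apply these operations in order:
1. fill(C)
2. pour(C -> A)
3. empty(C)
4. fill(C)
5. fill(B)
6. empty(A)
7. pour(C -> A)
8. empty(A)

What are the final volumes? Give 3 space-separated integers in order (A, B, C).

Step 1: fill(C) -> (A=0 B=0 C=10)
Step 2: pour(C -> A) -> (A=4 B=0 C=6)
Step 3: empty(C) -> (A=4 B=0 C=0)
Step 4: fill(C) -> (A=4 B=0 C=10)
Step 5: fill(B) -> (A=4 B=6 C=10)
Step 6: empty(A) -> (A=0 B=6 C=10)
Step 7: pour(C -> A) -> (A=4 B=6 C=6)
Step 8: empty(A) -> (A=0 B=6 C=6)

Answer: 0 6 6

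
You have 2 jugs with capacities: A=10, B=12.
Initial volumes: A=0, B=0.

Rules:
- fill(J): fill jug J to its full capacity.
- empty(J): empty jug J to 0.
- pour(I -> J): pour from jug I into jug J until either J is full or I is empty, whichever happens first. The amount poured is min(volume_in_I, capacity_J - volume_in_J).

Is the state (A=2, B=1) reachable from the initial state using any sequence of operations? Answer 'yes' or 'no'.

Answer: no

Derivation:
BFS explored all 22 reachable states.
Reachable set includes: (0,0), (0,2), (0,4), (0,6), (0,8), (0,10), (0,12), (2,0), (2,12), (4,0), (4,12), (6,0) ...
Target (A=2, B=1) not in reachable set → no.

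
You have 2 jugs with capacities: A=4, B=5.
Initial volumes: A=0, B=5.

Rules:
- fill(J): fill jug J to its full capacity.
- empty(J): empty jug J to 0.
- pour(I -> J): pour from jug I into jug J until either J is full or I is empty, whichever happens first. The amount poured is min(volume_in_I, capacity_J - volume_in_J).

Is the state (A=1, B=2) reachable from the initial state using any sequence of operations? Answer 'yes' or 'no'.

BFS explored all 18 reachable states.
Reachable set includes: (0,0), (0,1), (0,2), (0,3), (0,4), (0,5), (1,0), (1,5), (2,0), (2,5), (3,0), (3,5) ...
Target (A=1, B=2) not in reachable set → no.

Answer: no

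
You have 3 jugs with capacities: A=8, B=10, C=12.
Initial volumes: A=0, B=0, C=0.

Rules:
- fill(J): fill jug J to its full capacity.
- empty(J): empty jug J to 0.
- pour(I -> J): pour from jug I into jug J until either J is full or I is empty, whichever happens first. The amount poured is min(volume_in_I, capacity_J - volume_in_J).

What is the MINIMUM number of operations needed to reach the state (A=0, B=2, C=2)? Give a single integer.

Answer: 4

Derivation:
BFS from (A=0, B=0, C=0). One shortest path:
  1. fill(C) -> (A=0 B=0 C=12)
  2. pour(C -> B) -> (A=0 B=10 C=2)
  3. pour(B -> A) -> (A=8 B=2 C=2)
  4. empty(A) -> (A=0 B=2 C=2)
Reached target in 4 moves.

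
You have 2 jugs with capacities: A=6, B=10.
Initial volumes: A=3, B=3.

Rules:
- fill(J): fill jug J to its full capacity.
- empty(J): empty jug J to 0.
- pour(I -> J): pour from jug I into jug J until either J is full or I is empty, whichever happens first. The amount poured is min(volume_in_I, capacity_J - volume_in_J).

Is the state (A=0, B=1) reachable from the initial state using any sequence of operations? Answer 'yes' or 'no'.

BFS from (A=3, B=3):
  1. fill(B) -> (A=3 B=10)
  2. pour(B -> A) -> (A=6 B=7)
  3. empty(A) -> (A=0 B=7)
  4. pour(B -> A) -> (A=6 B=1)
  5. empty(A) -> (A=0 B=1)
Target reached → yes.

Answer: yes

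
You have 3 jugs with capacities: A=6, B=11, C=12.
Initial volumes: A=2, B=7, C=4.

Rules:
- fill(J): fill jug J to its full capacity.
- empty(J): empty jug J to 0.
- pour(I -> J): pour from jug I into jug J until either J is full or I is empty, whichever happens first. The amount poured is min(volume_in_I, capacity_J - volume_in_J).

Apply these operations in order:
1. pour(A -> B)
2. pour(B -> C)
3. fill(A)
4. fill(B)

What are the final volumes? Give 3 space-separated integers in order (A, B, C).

Answer: 6 11 12

Derivation:
Step 1: pour(A -> B) -> (A=0 B=9 C=4)
Step 2: pour(B -> C) -> (A=0 B=1 C=12)
Step 3: fill(A) -> (A=6 B=1 C=12)
Step 4: fill(B) -> (A=6 B=11 C=12)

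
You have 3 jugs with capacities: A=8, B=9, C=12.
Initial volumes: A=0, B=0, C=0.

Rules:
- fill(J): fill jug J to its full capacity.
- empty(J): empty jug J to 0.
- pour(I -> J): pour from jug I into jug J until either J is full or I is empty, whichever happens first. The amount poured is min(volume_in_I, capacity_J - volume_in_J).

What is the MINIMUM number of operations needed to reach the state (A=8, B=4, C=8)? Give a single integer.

Answer: 5

Derivation:
BFS from (A=0, B=0, C=0). One shortest path:
  1. fill(C) -> (A=0 B=0 C=12)
  2. pour(C -> A) -> (A=8 B=0 C=4)
  3. pour(C -> B) -> (A=8 B=4 C=0)
  4. pour(A -> C) -> (A=0 B=4 C=8)
  5. fill(A) -> (A=8 B=4 C=8)
Reached target in 5 moves.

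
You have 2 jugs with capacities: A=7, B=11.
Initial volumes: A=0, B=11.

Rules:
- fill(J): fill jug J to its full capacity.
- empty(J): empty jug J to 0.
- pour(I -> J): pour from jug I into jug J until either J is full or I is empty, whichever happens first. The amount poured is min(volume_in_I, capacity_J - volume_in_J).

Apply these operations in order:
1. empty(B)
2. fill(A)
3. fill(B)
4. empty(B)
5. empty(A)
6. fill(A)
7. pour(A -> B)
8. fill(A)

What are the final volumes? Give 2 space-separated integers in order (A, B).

Step 1: empty(B) -> (A=0 B=0)
Step 2: fill(A) -> (A=7 B=0)
Step 3: fill(B) -> (A=7 B=11)
Step 4: empty(B) -> (A=7 B=0)
Step 5: empty(A) -> (A=0 B=0)
Step 6: fill(A) -> (A=7 B=0)
Step 7: pour(A -> B) -> (A=0 B=7)
Step 8: fill(A) -> (A=7 B=7)

Answer: 7 7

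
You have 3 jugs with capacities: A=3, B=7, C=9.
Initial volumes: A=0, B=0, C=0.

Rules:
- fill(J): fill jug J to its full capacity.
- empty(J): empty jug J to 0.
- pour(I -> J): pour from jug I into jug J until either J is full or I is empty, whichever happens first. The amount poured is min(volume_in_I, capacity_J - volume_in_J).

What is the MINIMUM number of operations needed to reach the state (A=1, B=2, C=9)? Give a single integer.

Answer: 7

Derivation:
BFS from (A=0, B=0, C=0). One shortest path:
  1. fill(C) -> (A=0 B=0 C=9)
  2. pour(C -> B) -> (A=0 B=7 C=2)
  3. pour(C -> A) -> (A=2 B=7 C=0)
  4. pour(B -> C) -> (A=2 B=0 C=7)
  5. pour(A -> B) -> (A=0 B=2 C=7)
  6. fill(A) -> (A=3 B=2 C=7)
  7. pour(A -> C) -> (A=1 B=2 C=9)
Reached target in 7 moves.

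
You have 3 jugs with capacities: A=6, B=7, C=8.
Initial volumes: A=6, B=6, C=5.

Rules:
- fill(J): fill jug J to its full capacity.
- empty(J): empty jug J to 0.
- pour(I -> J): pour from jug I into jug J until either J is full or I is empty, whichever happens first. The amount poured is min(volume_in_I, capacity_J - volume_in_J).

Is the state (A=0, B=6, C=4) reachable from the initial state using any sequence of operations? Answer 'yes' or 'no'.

Answer: yes

Derivation:
BFS from (A=6, B=6, C=5):
  1. pour(C -> B) -> (A=6 B=7 C=4)
  2. empty(B) -> (A=6 B=0 C=4)
  3. pour(A -> B) -> (A=0 B=6 C=4)
Target reached → yes.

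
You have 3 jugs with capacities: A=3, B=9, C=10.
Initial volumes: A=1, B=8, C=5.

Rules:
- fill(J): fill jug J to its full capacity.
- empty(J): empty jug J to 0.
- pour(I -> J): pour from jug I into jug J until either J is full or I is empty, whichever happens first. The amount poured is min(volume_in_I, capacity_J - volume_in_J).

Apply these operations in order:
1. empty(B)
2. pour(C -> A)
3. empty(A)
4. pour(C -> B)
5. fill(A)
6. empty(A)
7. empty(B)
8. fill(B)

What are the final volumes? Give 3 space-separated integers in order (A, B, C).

Step 1: empty(B) -> (A=1 B=0 C=5)
Step 2: pour(C -> A) -> (A=3 B=0 C=3)
Step 3: empty(A) -> (A=0 B=0 C=3)
Step 4: pour(C -> B) -> (A=0 B=3 C=0)
Step 5: fill(A) -> (A=3 B=3 C=0)
Step 6: empty(A) -> (A=0 B=3 C=0)
Step 7: empty(B) -> (A=0 B=0 C=0)
Step 8: fill(B) -> (A=0 B=9 C=0)

Answer: 0 9 0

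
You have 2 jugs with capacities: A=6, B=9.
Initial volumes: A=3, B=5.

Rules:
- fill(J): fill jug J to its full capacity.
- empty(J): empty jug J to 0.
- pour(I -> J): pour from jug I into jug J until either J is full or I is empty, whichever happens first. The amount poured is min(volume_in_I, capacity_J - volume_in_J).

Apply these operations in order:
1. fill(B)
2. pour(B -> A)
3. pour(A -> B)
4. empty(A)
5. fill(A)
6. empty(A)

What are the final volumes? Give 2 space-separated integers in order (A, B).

Step 1: fill(B) -> (A=3 B=9)
Step 2: pour(B -> A) -> (A=6 B=6)
Step 3: pour(A -> B) -> (A=3 B=9)
Step 4: empty(A) -> (A=0 B=9)
Step 5: fill(A) -> (A=6 B=9)
Step 6: empty(A) -> (A=0 B=9)

Answer: 0 9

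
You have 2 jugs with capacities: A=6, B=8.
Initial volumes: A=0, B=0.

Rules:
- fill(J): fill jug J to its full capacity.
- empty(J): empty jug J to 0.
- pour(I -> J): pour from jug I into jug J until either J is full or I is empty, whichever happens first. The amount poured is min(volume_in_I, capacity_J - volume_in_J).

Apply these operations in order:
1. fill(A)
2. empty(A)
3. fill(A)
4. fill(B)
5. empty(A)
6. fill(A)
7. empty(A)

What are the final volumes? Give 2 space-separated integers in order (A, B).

Step 1: fill(A) -> (A=6 B=0)
Step 2: empty(A) -> (A=0 B=0)
Step 3: fill(A) -> (A=6 B=0)
Step 4: fill(B) -> (A=6 B=8)
Step 5: empty(A) -> (A=0 B=8)
Step 6: fill(A) -> (A=6 B=8)
Step 7: empty(A) -> (A=0 B=8)

Answer: 0 8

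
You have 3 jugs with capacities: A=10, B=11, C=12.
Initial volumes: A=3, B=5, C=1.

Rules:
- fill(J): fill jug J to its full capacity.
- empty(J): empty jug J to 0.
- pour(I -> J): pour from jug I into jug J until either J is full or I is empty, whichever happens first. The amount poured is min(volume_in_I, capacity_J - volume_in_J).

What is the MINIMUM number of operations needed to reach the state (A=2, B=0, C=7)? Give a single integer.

Answer: 7

Derivation:
BFS from (A=3, B=5, C=1). One shortest path:
  1. pour(A -> C) -> (A=0 B=5 C=4)
  2. pour(B -> A) -> (A=5 B=0 C=4)
  3. fill(B) -> (A=5 B=11 C=4)
  4. pour(B -> A) -> (A=10 B=6 C=4)
  5. pour(A -> C) -> (A=2 B=6 C=12)
  6. pour(C -> B) -> (A=2 B=11 C=7)
  7. empty(B) -> (A=2 B=0 C=7)
Reached target in 7 moves.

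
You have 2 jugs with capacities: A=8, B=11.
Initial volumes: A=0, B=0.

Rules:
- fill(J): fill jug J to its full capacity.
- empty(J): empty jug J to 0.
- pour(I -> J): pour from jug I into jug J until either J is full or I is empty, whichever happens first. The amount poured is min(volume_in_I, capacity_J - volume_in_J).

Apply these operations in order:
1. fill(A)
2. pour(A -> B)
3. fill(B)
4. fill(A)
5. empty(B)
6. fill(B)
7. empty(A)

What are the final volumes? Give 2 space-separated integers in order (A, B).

Answer: 0 11

Derivation:
Step 1: fill(A) -> (A=8 B=0)
Step 2: pour(A -> B) -> (A=0 B=8)
Step 3: fill(B) -> (A=0 B=11)
Step 4: fill(A) -> (A=8 B=11)
Step 5: empty(B) -> (A=8 B=0)
Step 6: fill(B) -> (A=8 B=11)
Step 7: empty(A) -> (A=0 B=11)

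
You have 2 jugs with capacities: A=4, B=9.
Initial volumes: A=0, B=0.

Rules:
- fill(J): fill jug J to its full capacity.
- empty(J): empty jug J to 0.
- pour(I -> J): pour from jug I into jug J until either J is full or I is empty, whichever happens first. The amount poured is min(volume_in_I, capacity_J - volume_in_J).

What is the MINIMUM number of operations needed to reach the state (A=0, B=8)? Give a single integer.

Answer: 4

Derivation:
BFS from (A=0, B=0). One shortest path:
  1. fill(A) -> (A=4 B=0)
  2. pour(A -> B) -> (A=0 B=4)
  3. fill(A) -> (A=4 B=4)
  4. pour(A -> B) -> (A=0 B=8)
Reached target in 4 moves.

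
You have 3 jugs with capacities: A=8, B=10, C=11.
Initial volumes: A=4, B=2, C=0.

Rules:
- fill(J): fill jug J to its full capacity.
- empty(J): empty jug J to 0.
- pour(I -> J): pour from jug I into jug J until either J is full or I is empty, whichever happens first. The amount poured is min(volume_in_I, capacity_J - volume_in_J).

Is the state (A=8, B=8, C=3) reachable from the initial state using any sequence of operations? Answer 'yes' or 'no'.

Answer: yes

Derivation:
BFS from (A=4, B=2, C=0):
  1. fill(A) -> (A=8 B=2 C=0)
  2. empty(B) -> (A=8 B=0 C=0)
  3. fill(C) -> (A=8 B=0 C=11)
  4. pour(A -> B) -> (A=0 B=8 C=11)
  5. pour(C -> A) -> (A=8 B=8 C=3)
Target reached → yes.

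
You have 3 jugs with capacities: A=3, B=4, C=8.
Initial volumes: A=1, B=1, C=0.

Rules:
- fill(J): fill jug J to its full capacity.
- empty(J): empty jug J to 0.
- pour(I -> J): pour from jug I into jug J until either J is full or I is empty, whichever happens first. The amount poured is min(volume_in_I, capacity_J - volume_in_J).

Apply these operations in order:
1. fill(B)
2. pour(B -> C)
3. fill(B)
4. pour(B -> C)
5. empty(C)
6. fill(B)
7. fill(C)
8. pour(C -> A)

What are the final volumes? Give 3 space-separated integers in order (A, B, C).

Answer: 3 4 6

Derivation:
Step 1: fill(B) -> (A=1 B=4 C=0)
Step 2: pour(B -> C) -> (A=1 B=0 C=4)
Step 3: fill(B) -> (A=1 B=4 C=4)
Step 4: pour(B -> C) -> (A=1 B=0 C=8)
Step 5: empty(C) -> (A=1 B=0 C=0)
Step 6: fill(B) -> (A=1 B=4 C=0)
Step 7: fill(C) -> (A=1 B=4 C=8)
Step 8: pour(C -> A) -> (A=3 B=4 C=6)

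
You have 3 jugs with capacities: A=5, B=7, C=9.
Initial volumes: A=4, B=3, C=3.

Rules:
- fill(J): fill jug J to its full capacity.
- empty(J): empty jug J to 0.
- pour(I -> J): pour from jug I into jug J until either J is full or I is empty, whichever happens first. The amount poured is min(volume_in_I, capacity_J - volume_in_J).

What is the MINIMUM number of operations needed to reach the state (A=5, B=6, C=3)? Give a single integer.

Answer: 2

Derivation:
BFS from (A=4, B=3, C=3). One shortest path:
  1. fill(B) -> (A=4 B=7 C=3)
  2. pour(B -> A) -> (A=5 B=6 C=3)
Reached target in 2 moves.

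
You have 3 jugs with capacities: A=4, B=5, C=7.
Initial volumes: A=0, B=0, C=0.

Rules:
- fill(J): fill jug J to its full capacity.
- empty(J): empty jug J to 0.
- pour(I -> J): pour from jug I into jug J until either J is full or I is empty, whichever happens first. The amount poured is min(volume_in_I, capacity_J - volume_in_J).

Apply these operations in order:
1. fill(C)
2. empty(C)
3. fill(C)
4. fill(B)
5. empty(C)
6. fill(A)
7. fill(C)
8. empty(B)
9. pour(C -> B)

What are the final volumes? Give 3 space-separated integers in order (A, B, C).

Answer: 4 5 2

Derivation:
Step 1: fill(C) -> (A=0 B=0 C=7)
Step 2: empty(C) -> (A=0 B=0 C=0)
Step 3: fill(C) -> (A=0 B=0 C=7)
Step 4: fill(B) -> (A=0 B=5 C=7)
Step 5: empty(C) -> (A=0 B=5 C=0)
Step 6: fill(A) -> (A=4 B=5 C=0)
Step 7: fill(C) -> (A=4 B=5 C=7)
Step 8: empty(B) -> (A=4 B=0 C=7)
Step 9: pour(C -> B) -> (A=4 B=5 C=2)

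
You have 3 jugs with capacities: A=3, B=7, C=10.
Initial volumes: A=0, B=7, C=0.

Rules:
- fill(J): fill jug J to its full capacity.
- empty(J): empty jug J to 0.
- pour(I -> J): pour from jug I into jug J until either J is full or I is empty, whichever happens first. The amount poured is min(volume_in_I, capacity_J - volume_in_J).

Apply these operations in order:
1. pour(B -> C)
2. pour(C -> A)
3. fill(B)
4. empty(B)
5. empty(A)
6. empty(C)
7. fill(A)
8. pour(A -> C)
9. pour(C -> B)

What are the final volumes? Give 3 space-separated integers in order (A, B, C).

Step 1: pour(B -> C) -> (A=0 B=0 C=7)
Step 2: pour(C -> A) -> (A=3 B=0 C=4)
Step 3: fill(B) -> (A=3 B=7 C=4)
Step 4: empty(B) -> (A=3 B=0 C=4)
Step 5: empty(A) -> (A=0 B=0 C=4)
Step 6: empty(C) -> (A=0 B=0 C=0)
Step 7: fill(A) -> (A=3 B=0 C=0)
Step 8: pour(A -> C) -> (A=0 B=0 C=3)
Step 9: pour(C -> B) -> (A=0 B=3 C=0)

Answer: 0 3 0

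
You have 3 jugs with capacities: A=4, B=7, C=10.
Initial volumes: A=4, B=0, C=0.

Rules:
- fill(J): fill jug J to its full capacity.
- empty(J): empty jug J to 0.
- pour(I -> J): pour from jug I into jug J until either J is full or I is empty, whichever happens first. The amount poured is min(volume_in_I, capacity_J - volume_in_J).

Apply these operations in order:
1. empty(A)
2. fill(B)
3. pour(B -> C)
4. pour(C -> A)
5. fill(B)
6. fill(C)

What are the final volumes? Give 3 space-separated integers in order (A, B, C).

Answer: 4 7 10

Derivation:
Step 1: empty(A) -> (A=0 B=0 C=0)
Step 2: fill(B) -> (A=0 B=7 C=0)
Step 3: pour(B -> C) -> (A=0 B=0 C=7)
Step 4: pour(C -> A) -> (A=4 B=0 C=3)
Step 5: fill(B) -> (A=4 B=7 C=3)
Step 6: fill(C) -> (A=4 B=7 C=10)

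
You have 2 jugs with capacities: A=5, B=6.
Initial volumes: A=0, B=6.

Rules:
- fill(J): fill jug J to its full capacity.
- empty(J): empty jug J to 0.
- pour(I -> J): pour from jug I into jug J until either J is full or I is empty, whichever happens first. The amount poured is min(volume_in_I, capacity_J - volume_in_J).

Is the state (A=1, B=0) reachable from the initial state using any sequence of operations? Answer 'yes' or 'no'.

Answer: yes

Derivation:
BFS from (A=0, B=6):
  1. pour(B -> A) -> (A=5 B=1)
  2. empty(A) -> (A=0 B=1)
  3. pour(B -> A) -> (A=1 B=0)
Target reached → yes.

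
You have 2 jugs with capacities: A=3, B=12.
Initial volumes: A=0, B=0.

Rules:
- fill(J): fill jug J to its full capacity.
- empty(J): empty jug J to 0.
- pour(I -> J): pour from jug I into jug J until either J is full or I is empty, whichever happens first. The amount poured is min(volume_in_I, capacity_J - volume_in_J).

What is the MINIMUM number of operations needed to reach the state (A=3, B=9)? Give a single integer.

Answer: 2

Derivation:
BFS from (A=0, B=0). One shortest path:
  1. fill(B) -> (A=0 B=12)
  2. pour(B -> A) -> (A=3 B=9)
Reached target in 2 moves.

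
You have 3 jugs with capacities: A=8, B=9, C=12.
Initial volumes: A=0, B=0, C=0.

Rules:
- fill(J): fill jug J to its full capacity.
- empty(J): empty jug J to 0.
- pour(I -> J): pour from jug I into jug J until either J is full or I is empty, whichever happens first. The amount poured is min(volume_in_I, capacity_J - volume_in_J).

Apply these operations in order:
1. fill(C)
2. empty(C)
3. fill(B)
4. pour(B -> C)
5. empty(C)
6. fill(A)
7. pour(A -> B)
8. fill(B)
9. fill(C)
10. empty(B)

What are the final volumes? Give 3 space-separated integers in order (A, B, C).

Step 1: fill(C) -> (A=0 B=0 C=12)
Step 2: empty(C) -> (A=0 B=0 C=0)
Step 3: fill(B) -> (A=0 B=9 C=0)
Step 4: pour(B -> C) -> (A=0 B=0 C=9)
Step 5: empty(C) -> (A=0 B=0 C=0)
Step 6: fill(A) -> (A=8 B=0 C=0)
Step 7: pour(A -> B) -> (A=0 B=8 C=0)
Step 8: fill(B) -> (A=0 B=9 C=0)
Step 9: fill(C) -> (A=0 B=9 C=12)
Step 10: empty(B) -> (A=0 B=0 C=12)

Answer: 0 0 12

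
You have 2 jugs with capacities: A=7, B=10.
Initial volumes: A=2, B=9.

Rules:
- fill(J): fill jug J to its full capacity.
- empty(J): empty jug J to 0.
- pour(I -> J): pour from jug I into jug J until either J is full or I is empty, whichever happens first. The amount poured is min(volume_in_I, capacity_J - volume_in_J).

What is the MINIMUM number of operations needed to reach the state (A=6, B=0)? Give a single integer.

BFS from (A=2, B=9). One shortest path:
  1. fill(A) -> (A=7 B=9)
  2. pour(A -> B) -> (A=6 B=10)
  3. empty(B) -> (A=6 B=0)
Reached target in 3 moves.

Answer: 3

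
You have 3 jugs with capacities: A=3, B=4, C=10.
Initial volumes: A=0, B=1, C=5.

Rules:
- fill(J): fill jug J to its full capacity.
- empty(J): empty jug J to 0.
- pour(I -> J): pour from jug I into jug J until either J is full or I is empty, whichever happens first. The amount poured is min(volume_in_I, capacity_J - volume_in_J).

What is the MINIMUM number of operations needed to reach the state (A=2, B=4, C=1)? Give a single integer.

BFS from (A=0, B=1, C=5). One shortest path:
  1. pour(C -> A) -> (A=3 B=1 C=2)
  2. empty(A) -> (A=0 B=1 C=2)
  3. pour(C -> A) -> (A=2 B=1 C=0)
  4. pour(B -> C) -> (A=2 B=0 C=1)
  5. fill(B) -> (A=2 B=4 C=1)
Reached target in 5 moves.

Answer: 5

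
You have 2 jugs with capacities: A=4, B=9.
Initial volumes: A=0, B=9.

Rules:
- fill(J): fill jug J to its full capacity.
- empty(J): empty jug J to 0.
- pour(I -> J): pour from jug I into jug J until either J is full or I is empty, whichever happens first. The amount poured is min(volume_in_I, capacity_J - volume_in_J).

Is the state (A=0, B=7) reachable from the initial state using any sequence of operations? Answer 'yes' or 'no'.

Answer: yes

Derivation:
BFS from (A=0, B=9):
  1. fill(A) -> (A=4 B=9)
  2. empty(B) -> (A=4 B=0)
  3. pour(A -> B) -> (A=0 B=4)
  4. fill(A) -> (A=4 B=4)
  5. pour(A -> B) -> (A=0 B=8)
  6. fill(A) -> (A=4 B=8)
  7. pour(A -> B) -> (A=3 B=9)
  8. empty(B) -> (A=3 B=0)
  9. pour(A -> B) -> (A=0 B=3)
  10. fill(A) -> (A=4 B=3)
  11. pour(A -> B) -> (A=0 B=7)
Target reached → yes.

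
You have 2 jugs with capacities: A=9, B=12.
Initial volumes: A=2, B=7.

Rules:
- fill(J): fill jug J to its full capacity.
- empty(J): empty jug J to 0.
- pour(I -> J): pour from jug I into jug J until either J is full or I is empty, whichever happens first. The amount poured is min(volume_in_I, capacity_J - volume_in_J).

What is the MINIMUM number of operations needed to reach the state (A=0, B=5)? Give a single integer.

BFS from (A=2, B=7). One shortest path:
  1. fill(B) -> (A=2 B=12)
  2. pour(B -> A) -> (A=9 B=5)
  3. empty(A) -> (A=0 B=5)
Reached target in 3 moves.

Answer: 3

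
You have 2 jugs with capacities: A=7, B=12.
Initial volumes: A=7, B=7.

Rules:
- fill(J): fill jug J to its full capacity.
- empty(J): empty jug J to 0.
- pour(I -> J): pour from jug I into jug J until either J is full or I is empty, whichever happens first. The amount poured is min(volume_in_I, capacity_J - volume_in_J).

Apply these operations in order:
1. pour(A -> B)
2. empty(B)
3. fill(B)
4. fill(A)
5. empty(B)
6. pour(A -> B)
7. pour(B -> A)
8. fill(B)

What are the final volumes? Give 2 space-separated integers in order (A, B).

Step 1: pour(A -> B) -> (A=2 B=12)
Step 2: empty(B) -> (A=2 B=0)
Step 3: fill(B) -> (A=2 B=12)
Step 4: fill(A) -> (A=7 B=12)
Step 5: empty(B) -> (A=7 B=0)
Step 6: pour(A -> B) -> (A=0 B=7)
Step 7: pour(B -> A) -> (A=7 B=0)
Step 8: fill(B) -> (A=7 B=12)

Answer: 7 12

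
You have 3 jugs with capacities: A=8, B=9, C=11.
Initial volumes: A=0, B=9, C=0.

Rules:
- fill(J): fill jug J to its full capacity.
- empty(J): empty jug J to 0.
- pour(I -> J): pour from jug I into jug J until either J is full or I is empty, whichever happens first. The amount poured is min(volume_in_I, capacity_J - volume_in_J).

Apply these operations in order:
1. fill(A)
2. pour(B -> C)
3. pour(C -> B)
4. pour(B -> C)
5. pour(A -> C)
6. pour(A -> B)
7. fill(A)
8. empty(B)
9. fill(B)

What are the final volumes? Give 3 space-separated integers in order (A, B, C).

Answer: 8 9 11

Derivation:
Step 1: fill(A) -> (A=8 B=9 C=0)
Step 2: pour(B -> C) -> (A=8 B=0 C=9)
Step 3: pour(C -> B) -> (A=8 B=9 C=0)
Step 4: pour(B -> C) -> (A=8 B=0 C=9)
Step 5: pour(A -> C) -> (A=6 B=0 C=11)
Step 6: pour(A -> B) -> (A=0 B=6 C=11)
Step 7: fill(A) -> (A=8 B=6 C=11)
Step 8: empty(B) -> (A=8 B=0 C=11)
Step 9: fill(B) -> (A=8 B=9 C=11)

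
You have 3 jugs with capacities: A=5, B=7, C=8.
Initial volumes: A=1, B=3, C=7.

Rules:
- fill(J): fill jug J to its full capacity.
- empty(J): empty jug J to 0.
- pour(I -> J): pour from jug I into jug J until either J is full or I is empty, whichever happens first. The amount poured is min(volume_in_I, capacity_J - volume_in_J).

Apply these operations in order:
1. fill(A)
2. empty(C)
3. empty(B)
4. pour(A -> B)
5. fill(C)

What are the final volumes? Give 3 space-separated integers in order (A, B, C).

Step 1: fill(A) -> (A=5 B=3 C=7)
Step 2: empty(C) -> (A=5 B=3 C=0)
Step 3: empty(B) -> (A=5 B=0 C=0)
Step 4: pour(A -> B) -> (A=0 B=5 C=0)
Step 5: fill(C) -> (A=0 B=5 C=8)

Answer: 0 5 8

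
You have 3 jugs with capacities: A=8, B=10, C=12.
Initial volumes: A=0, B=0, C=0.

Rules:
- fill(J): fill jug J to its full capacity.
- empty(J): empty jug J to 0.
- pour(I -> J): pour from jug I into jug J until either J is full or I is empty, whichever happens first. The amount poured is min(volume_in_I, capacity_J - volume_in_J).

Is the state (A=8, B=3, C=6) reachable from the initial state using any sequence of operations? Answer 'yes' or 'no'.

BFS explored all 150 reachable states.
Reachable set includes: (0,0,0), (0,0,2), (0,0,4), (0,0,6), (0,0,8), (0,0,10), (0,0,12), (0,2,0), (0,2,2), (0,2,4), (0,2,6), (0,2,8) ...
Target (A=8, B=3, C=6) not in reachable set → no.

Answer: no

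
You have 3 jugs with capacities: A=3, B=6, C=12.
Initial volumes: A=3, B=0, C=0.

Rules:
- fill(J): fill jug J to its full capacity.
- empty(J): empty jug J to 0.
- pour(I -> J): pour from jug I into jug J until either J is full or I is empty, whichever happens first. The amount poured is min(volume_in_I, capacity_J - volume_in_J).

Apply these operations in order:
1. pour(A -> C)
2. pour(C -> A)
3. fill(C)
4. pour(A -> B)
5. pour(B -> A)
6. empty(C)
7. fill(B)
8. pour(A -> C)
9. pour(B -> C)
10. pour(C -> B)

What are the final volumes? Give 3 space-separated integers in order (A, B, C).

Answer: 0 6 3

Derivation:
Step 1: pour(A -> C) -> (A=0 B=0 C=3)
Step 2: pour(C -> A) -> (A=3 B=0 C=0)
Step 3: fill(C) -> (A=3 B=0 C=12)
Step 4: pour(A -> B) -> (A=0 B=3 C=12)
Step 5: pour(B -> A) -> (A=3 B=0 C=12)
Step 6: empty(C) -> (A=3 B=0 C=0)
Step 7: fill(B) -> (A=3 B=6 C=0)
Step 8: pour(A -> C) -> (A=0 B=6 C=3)
Step 9: pour(B -> C) -> (A=0 B=0 C=9)
Step 10: pour(C -> B) -> (A=0 B=6 C=3)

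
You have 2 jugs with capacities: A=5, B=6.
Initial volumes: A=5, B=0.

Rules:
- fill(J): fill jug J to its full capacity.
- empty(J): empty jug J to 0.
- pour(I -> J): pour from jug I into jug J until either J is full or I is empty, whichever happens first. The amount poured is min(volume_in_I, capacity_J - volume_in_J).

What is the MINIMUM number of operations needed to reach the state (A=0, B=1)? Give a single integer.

Answer: 4

Derivation:
BFS from (A=5, B=0). One shortest path:
  1. empty(A) -> (A=0 B=0)
  2. fill(B) -> (A=0 B=6)
  3. pour(B -> A) -> (A=5 B=1)
  4. empty(A) -> (A=0 B=1)
Reached target in 4 moves.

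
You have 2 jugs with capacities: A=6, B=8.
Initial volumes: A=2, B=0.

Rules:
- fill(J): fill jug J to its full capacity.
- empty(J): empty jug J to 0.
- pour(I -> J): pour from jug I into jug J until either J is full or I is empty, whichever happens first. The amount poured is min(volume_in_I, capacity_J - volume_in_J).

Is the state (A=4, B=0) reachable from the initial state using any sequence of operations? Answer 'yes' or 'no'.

BFS from (A=2, B=0):
  1. fill(B) -> (A=2 B=8)
  2. pour(B -> A) -> (A=6 B=4)
  3. empty(A) -> (A=0 B=4)
  4. pour(B -> A) -> (A=4 B=0)
Target reached → yes.

Answer: yes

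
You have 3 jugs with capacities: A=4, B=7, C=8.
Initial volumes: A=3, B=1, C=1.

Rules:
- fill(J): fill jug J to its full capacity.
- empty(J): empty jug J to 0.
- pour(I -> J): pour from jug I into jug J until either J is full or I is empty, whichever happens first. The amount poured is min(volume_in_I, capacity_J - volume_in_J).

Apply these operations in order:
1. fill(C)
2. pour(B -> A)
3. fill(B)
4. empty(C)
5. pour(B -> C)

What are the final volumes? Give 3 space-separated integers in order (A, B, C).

Answer: 4 0 7

Derivation:
Step 1: fill(C) -> (A=3 B=1 C=8)
Step 2: pour(B -> A) -> (A=4 B=0 C=8)
Step 3: fill(B) -> (A=4 B=7 C=8)
Step 4: empty(C) -> (A=4 B=7 C=0)
Step 5: pour(B -> C) -> (A=4 B=0 C=7)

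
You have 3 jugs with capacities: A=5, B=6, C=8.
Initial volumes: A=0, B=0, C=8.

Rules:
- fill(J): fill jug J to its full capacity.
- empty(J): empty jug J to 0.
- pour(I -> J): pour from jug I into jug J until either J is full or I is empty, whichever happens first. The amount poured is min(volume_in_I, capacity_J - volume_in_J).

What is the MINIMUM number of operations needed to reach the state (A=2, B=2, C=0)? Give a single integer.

Answer: 7

Derivation:
BFS from (A=0, B=0, C=8). One shortest path:
  1. pour(C -> B) -> (A=0 B=6 C=2)
  2. empty(B) -> (A=0 B=0 C=2)
  3. pour(C -> A) -> (A=2 B=0 C=0)
  4. fill(C) -> (A=2 B=0 C=8)
  5. pour(C -> B) -> (A=2 B=6 C=2)
  6. empty(B) -> (A=2 B=0 C=2)
  7. pour(C -> B) -> (A=2 B=2 C=0)
Reached target in 7 moves.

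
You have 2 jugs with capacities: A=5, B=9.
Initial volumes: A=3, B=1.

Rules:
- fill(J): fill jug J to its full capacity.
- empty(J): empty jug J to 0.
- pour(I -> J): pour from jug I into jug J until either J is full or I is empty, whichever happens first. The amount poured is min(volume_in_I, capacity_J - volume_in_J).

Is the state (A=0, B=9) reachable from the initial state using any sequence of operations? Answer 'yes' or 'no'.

Answer: yes

Derivation:
BFS from (A=3, B=1):
  1. empty(A) -> (A=0 B=1)
  2. fill(B) -> (A=0 B=9)
Target reached → yes.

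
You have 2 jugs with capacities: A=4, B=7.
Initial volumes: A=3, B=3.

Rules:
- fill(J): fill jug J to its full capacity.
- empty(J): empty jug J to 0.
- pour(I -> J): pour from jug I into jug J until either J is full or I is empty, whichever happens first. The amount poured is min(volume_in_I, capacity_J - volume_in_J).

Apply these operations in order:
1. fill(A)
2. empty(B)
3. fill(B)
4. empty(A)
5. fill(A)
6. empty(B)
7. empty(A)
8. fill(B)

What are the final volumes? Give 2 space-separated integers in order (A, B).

Answer: 0 7

Derivation:
Step 1: fill(A) -> (A=4 B=3)
Step 2: empty(B) -> (A=4 B=0)
Step 3: fill(B) -> (A=4 B=7)
Step 4: empty(A) -> (A=0 B=7)
Step 5: fill(A) -> (A=4 B=7)
Step 6: empty(B) -> (A=4 B=0)
Step 7: empty(A) -> (A=0 B=0)
Step 8: fill(B) -> (A=0 B=7)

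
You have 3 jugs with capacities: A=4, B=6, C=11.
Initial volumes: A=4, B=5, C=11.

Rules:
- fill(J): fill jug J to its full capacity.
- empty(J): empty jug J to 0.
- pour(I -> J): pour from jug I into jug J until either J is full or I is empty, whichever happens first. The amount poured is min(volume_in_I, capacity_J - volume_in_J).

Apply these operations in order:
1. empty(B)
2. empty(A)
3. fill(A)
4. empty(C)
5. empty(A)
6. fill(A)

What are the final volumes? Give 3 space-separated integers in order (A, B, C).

Step 1: empty(B) -> (A=4 B=0 C=11)
Step 2: empty(A) -> (A=0 B=0 C=11)
Step 3: fill(A) -> (A=4 B=0 C=11)
Step 4: empty(C) -> (A=4 B=0 C=0)
Step 5: empty(A) -> (A=0 B=0 C=0)
Step 6: fill(A) -> (A=4 B=0 C=0)

Answer: 4 0 0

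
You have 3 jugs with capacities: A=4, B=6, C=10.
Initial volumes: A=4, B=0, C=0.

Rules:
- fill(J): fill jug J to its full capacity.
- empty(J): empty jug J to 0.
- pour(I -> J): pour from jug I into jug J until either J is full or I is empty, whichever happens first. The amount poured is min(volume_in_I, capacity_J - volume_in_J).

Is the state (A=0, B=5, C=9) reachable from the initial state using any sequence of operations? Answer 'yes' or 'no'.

BFS explored all 64 reachable states.
Reachable set includes: (0,0,0), (0,0,2), (0,0,4), (0,0,6), (0,0,8), (0,0,10), (0,2,0), (0,2,2), (0,2,4), (0,2,6), (0,2,8), (0,2,10) ...
Target (A=0, B=5, C=9) not in reachable set → no.

Answer: no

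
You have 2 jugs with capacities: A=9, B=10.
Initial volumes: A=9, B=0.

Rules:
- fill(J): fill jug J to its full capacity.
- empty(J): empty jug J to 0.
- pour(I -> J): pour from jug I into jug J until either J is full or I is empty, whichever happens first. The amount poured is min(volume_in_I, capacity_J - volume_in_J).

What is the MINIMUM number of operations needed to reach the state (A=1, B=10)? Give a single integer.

Answer: 6

Derivation:
BFS from (A=9, B=0). One shortest path:
  1. empty(A) -> (A=0 B=0)
  2. fill(B) -> (A=0 B=10)
  3. pour(B -> A) -> (A=9 B=1)
  4. empty(A) -> (A=0 B=1)
  5. pour(B -> A) -> (A=1 B=0)
  6. fill(B) -> (A=1 B=10)
Reached target in 6 moves.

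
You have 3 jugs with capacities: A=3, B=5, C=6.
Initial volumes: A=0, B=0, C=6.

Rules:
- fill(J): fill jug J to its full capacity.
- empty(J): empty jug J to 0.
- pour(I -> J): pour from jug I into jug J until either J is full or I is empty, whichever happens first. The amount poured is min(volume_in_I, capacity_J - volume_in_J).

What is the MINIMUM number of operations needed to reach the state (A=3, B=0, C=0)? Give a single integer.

Answer: 2

Derivation:
BFS from (A=0, B=0, C=6). One shortest path:
  1. fill(A) -> (A=3 B=0 C=6)
  2. empty(C) -> (A=3 B=0 C=0)
Reached target in 2 moves.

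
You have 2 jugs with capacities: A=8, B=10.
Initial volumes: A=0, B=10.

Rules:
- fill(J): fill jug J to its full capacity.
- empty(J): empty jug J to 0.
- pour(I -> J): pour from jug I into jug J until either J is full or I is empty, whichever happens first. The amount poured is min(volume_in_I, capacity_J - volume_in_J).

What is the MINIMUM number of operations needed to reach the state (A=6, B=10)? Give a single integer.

BFS from (A=0, B=10). One shortest path:
  1. fill(A) -> (A=8 B=10)
  2. empty(B) -> (A=8 B=0)
  3. pour(A -> B) -> (A=0 B=8)
  4. fill(A) -> (A=8 B=8)
  5. pour(A -> B) -> (A=6 B=10)
Reached target in 5 moves.

Answer: 5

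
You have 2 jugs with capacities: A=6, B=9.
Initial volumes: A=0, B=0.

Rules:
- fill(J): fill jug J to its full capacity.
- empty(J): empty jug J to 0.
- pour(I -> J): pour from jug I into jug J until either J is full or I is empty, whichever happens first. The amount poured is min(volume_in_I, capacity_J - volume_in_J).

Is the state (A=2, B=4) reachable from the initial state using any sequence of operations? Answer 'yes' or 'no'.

BFS explored all 10 reachable states.
Reachable set includes: (0,0), (0,3), (0,6), (0,9), (3,0), (3,9), (6,0), (6,3), (6,6), (6,9)
Target (A=2, B=4) not in reachable set → no.

Answer: no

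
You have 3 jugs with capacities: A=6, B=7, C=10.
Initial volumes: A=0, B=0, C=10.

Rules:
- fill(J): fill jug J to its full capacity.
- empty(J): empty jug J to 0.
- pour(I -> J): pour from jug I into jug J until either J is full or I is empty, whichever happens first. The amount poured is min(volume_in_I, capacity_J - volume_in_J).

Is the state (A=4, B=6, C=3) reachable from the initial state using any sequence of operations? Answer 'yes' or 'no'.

BFS explored all 346 reachable states.
Reachable set includes: (0,0,0), (0,0,1), (0,0,2), (0,0,3), (0,0,4), (0,0,5), (0,0,6), (0,0,7), (0,0,8), (0,0,9), (0,0,10), (0,1,0) ...
Target (A=4, B=6, C=3) not in reachable set → no.

Answer: no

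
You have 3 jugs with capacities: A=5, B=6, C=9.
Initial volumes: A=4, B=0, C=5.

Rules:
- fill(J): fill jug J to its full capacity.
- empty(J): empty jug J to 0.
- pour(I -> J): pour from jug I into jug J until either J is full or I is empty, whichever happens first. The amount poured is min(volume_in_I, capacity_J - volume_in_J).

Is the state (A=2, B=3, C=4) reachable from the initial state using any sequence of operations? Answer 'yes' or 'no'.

Answer: no

Derivation:
BFS explored all 260 reachable states.
Reachable set includes: (0,0,0), (0,0,1), (0,0,2), (0,0,3), (0,0,4), (0,0,5), (0,0,6), (0,0,7), (0,0,8), (0,0,9), (0,1,0), (0,1,1) ...
Target (A=2, B=3, C=4) not in reachable set → no.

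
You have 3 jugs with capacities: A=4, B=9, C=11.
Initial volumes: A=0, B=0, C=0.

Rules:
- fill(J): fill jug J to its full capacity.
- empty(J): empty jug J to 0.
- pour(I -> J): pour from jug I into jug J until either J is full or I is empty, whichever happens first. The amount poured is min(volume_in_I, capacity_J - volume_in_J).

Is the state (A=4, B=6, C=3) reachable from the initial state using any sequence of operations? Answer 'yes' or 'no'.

Answer: yes

Derivation:
BFS from (A=0, B=0, C=0):
  1. fill(A) -> (A=4 B=0 C=0)
  2. fill(B) -> (A=4 B=9 C=0)
  3. pour(A -> C) -> (A=0 B=9 C=4)
  4. pour(B -> C) -> (A=0 B=2 C=11)
  5. pour(C -> A) -> (A=4 B=2 C=7)
  6. pour(A -> B) -> (A=0 B=6 C=7)
  7. pour(C -> A) -> (A=4 B=6 C=3)
Target reached → yes.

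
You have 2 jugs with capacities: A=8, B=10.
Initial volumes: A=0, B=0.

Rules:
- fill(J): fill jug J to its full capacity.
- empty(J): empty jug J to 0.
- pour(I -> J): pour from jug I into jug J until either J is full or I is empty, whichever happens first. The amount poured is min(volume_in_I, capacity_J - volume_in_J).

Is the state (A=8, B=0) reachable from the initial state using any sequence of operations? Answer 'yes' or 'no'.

BFS from (A=0, B=0):
  1. fill(A) -> (A=8 B=0)
Target reached → yes.

Answer: yes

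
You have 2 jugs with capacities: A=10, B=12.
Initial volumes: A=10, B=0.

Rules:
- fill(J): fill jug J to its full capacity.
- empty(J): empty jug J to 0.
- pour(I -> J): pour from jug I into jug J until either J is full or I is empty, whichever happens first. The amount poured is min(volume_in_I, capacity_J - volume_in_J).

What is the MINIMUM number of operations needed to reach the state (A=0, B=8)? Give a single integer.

Answer: 5

Derivation:
BFS from (A=10, B=0). One shortest path:
  1. pour(A -> B) -> (A=0 B=10)
  2. fill(A) -> (A=10 B=10)
  3. pour(A -> B) -> (A=8 B=12)
  4. empty(B) -> (A=8 B=0)
  5. pour(A -> B) -> (A=0 B=8)
Reached target in 5 moves.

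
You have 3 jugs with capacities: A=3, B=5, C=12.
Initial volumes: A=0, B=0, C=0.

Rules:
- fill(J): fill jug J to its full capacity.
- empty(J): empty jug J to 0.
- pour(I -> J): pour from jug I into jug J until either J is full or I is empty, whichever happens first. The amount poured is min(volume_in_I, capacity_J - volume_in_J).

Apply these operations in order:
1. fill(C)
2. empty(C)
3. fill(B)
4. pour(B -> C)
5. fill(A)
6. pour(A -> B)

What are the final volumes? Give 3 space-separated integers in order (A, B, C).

Step 1: fill(C) -> (A=0 B=0 C=12)
Step 2: empty(C) -> (A=0 B=0 C=0)
Step 3: fill(B) -> (A=0 B=5 C=0)
Step 4: pour(B -> C) -> (A=0 B=0 C=5)
Step 5: fill(A) -> (A=3 B=0 C=5)
Step 6: pour(A -> B) -> (A=0 B=3 C=5)

Answer: 0 3 5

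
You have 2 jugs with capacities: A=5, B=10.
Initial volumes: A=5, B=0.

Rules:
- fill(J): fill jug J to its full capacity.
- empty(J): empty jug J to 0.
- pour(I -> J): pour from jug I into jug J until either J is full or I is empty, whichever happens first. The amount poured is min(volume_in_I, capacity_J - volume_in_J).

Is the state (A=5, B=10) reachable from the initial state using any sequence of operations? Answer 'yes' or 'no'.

BFS from (A=5, B=0):
  1. fill(B) -> (A=5 B=10)
Target reached → yes.

Answer: yes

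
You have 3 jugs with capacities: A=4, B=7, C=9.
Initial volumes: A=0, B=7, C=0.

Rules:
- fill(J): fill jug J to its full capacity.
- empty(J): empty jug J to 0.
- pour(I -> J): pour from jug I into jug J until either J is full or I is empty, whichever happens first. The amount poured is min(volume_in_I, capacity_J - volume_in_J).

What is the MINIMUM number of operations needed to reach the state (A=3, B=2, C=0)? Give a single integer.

Answer: 6

Derivation:
BFS from (A=0, B=7, C=0). One shortest path:
  1. pour(B -> A) -> (A=4 B=3 C=0)
  2. pour(A -> C) -> (A=0 B=3 C=4)
  3. pour(B -> A) -> (A=3 B=0 C=4)
  4. fill(B) -> (A=3 B=7 C=4)
  5. pour(B -> C) -> (A=3 B=2 C=9)
  6. empty(C) -> (A=3 B=2 C=0)
Reached target in 6 moves.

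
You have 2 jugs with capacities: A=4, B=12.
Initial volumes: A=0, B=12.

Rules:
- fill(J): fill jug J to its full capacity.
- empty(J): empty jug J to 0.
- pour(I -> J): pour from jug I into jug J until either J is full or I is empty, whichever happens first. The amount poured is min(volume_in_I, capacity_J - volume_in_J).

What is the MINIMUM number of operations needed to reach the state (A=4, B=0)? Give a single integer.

BFS from (A=0, B=12). One shortest path:
  1. fill(A) -> (A=4 B=12)
  2. empty(B) -> (A=4 B=0)
Reached target in 2 moves.

Answer: 2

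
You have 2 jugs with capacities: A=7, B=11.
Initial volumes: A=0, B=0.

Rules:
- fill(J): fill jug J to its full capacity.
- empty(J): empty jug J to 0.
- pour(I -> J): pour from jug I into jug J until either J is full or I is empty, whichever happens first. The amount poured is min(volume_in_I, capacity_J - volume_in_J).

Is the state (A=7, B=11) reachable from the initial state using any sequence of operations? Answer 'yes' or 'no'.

Answer: yes

Derivation:
BFS from (A=0, B=0):
  1. fill(A) -> (A=7 B=0)
  2. fill(B) -> (A=7 B=11)
Target reached → yes.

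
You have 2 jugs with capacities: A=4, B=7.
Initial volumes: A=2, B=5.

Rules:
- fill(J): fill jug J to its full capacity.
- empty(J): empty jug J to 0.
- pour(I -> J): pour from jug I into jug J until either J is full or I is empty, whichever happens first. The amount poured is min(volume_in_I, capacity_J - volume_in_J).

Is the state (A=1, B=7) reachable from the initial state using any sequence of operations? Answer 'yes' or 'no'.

BFS from (A=2, B=5):
  1. fill(A) -> (A=4 B=5)
  2. empty(B) -> (A=4 B=0)
  3. pour(A -> B) -> (A=0 B=4)
  4. fill(A) -> (A=4 B=4)
  5. pour(A -> B) -> (A=1 B=7)
Target reached → yes.

Answer: yes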